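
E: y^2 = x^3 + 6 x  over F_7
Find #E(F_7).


For each x in F_7, count y with y^2 = x^3 + 6 x + 0 mod 7:
  x = 0: RHS = 0, y in [0]  -> 1 point(s)
  x = 1: RHS = 0, y in [0]  -> 1 point(s)
  x = 4: RHS = 4, y in [2, 5]  -> 2 point(s)
  x = 5: RHS = 1, y in [1, 6]  -> 2 point(s)
  x = 6: RHS = 0, y in [0]  -> 1 point(s)
Affine points: 7. Add the point at infinity: total = 8.

#E(F_7) = 8


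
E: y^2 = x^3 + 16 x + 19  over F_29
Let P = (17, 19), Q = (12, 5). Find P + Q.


P != Q, so use the chord formula.
s = (y2 - y1) / (x2 - x1) = (15) / (24) mod 29 = 26
x3 = s^2 - x1 - x2 mod 29 = 26^2 - 17 - 12 = 9
y3 = s (x1 - x3) - y1 mod 29 = 26 * (17 - 9) - 19 = 15

P + Q = (9, 15)


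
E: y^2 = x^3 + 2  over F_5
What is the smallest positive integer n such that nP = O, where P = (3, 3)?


Compute successive multiples of P until we hit O:
  1P = (3, 3)
  2P = (3, 2)
  3P = O

ord(P) = 3


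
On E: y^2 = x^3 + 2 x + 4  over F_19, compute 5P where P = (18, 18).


k = 5 = 101_2 (binary, LSB first: 101)
Double-and-add from P = (18, 18):
  bit 0 = 1: acc = O + (18, 18) = (18, 18)
  bit 1 = 0: acc unchanged = (18, 18)
  bit 2 = 1: acc = (18, 18) + (13, 2) = (18, 1)

5P = (18, 1)


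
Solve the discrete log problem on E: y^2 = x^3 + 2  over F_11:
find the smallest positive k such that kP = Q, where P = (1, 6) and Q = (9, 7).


Enumerate multiples of P until we hit Q = (9, 7):
  1P = (1, 6)
  2P = (7, 9)
  3P = (6, 8)
  4P = (9, 4)
  5P = (10, 10)
  6P = (4, 0)
  7P = (10, 1)
  8P = (9, 7)
Match found at i = 8.

k = 8


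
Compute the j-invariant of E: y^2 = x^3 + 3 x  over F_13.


Delta = -16(4 a^3 + 27 b^2) mod 13 = 1
-1728 * (4 a)^3 = -1728 * (4*3)^3 mod 13 = 12
j = 12 * 1^(-1) mod 13 = 12

j = 12 (mod 13)


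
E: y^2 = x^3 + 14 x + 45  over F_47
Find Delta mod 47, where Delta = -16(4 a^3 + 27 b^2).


4 a^3 + 27 b^2 = 4*14^3 + 27*45^2 = 10976 + 54675 = 65651
Delta = -16 * (65651) = -1050416
Delta mod 47 = 34

Delta = 34 (mod 47)


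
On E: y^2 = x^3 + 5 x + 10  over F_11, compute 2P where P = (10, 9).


Doubling: s = (3 x1^2 + a) / (2 y1)
s = (3*10^2 + 5) / (2*9) mod 11 = 9
x3 = s^2 - 2 x1 mod 11 = 9^2 - 2*10 = 6
y3 = s (x1 - x3) - y1 mod 11 = 9 * (10 - 6) - 9 = 5

2P = (6, 5)


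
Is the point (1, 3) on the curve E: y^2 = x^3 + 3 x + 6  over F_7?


Check whether y^2 = x^3 + 3 x + 6 (mod 7) for (x, y) = (1, 3).
LHS: y^2 = 3^2 mod 7 = 2
RHS: x^3 + 3 x + 6 = 1^3 + 3*1 + 6 mod 7 = 3
LHS != RHS

No, not on the curve


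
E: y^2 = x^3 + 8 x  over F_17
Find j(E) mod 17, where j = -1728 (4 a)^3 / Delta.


Delta = -16(4 a^3 + 27 b^2) mod 17 = 8
-1728 * (4 a)^3 = -1728 * (4*8)^3 mod 17 = 3
j = 3 * 8^(-1) mod 17 = 11

j = 11 (mod 17)


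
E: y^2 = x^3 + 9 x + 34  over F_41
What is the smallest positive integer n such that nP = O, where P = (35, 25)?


Compute successive multiples of P until we hit O:
  1P = (35, 25)
  2P = (17, 4)
  3P = (12, 36)
  4P = (15, 10)
  5P = (30, 30)
  6P = (18, 40)
  7P = (39, 34)
  8P = (31, 25)
  ... (continuing to 31P)
  31P = O

ord(P) = 31


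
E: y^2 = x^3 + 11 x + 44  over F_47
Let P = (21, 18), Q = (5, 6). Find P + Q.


P != Q, so use the chord formula.
s = (y2 - y1) / (x2 - x1) = (35) / (31) mod 47 = 36
x3 = s^2 - x1 - x2 mod 47 = 36^2 - 21 - 5 = 1
y3 = s (x1 - x3) - y1 mod 47 = 36 * (21 - 1) - 18 = 44

P + Q = (1, 44)


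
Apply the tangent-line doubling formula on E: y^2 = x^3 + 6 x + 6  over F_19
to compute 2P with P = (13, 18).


Doubling: s = (3 x1^2 + a) / (2 y1)
s = (3*13^2 + 6) / (2*18) mod 19 = 0
x3 = s^2 - 2 x1 mod 19 = 0^2 - 2*13 = 12
y3 = s (x1 - x3) - y1 mod 19 = 0 * (13 - 12) - 18 = 1

2P = (12, 1)


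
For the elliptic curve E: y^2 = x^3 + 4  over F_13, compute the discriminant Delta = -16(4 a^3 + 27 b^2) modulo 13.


4 a^3 + 27 b^2 = 4*0^3 + 27*4^2 = 0 + 432 = 432
Delta = -16 * (432) = -6912
Delta mod 13 = 4

Delta = 4 (mod 13)


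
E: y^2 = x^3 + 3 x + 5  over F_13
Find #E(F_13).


For each x in F_13, count y with y^2 = x^3 + 3 x + 5 mod 13:
  x = 1: RHS = 9, y in [3, 10]  -> 2 point(s)
  x = 4: RHS = 3, y in [4, 9]  -> 2 point(s)
  x = 11: RHS = 4, y in [2, 11]  -> 2 point(s)
  x = 12: RHS = 1, y in [1, 12]  -> 2 point(s)
Affine points: 8. Add the point at infinity: total = 9.

#E(F_13) = 9


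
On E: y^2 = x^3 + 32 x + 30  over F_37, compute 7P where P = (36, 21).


k = 7 = 111_2 (binary, LSB first: 111)
Double-and-add from P = (36, 21):
  bit 0 = 1: acc = O + (36, 21) = (36, 21)
  bit 1 = 1: acc = (36, 21) + (14, 22) = (12, 25)
  bit 2 = 1: acc = (12, 25) + (25, 8) = (12, 12)

7P = (12, 12)


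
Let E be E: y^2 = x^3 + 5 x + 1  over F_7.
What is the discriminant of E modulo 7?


4 a^3 + 27 b^2 = 4*5^3 + 27*1^2 = 500 + 27 = 527
Delta = -16 * (527) = -8432
Delta mod 7 = 3

Delta = 3 (mod 7)


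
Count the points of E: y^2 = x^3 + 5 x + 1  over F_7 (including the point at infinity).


For each x in F_7, count y with y^2 = x^3 + 5 x + 1 mod 7:
  x = 0: RHS = 1, y in [1, 6]  -> 2 point(s)
  x = 1: RHS = 0, y in [0]  -> 1 point(s)
  x = 3: RHS = 1, y in [1, 6]  -> 2 point(s)
  x = 4: RHS = 1, y in [1, 6]  -> 2 point(s)
  x = 5: RHS = 4, y in [2, 5]  -> 2 point(s)
  x = 6: RHS = 2, y in [3, 4]  -> 2 point(s)
Affine points: 11. Add the point at infinity: total = 12.

#E(F_7) = 12


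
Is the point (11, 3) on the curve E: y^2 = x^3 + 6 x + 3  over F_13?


Check whether y^2 = x^3 + 6 x + 3 (mod 13) for (x, y) = (11, 3).
LHS: y^2 = 3^2 mod 13 = 9
RHS: x^3 + 6 x + 3 = 11^3 + 6*11 + 3 mod 13 = 9
LHS = RHS

Yes, on the curve


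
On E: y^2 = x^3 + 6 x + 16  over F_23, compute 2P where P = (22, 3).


Doubling: s = (3 x1^2 + a) / (2 y1)
s = (3*22^2 + 6) / (2*3) mod 23 = 13
x3 = s^2 - 2 x1 mod 23 = 13^2 - 2*22 = 10
y3 = s (x1 - x3) - y1 mod 23 = 13 * (22 - 10) - 3 = 15

2P = (10, 15)


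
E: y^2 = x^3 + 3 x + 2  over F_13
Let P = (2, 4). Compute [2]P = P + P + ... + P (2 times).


k = 2 = 10_2 (binary, LSB first: 01)
Double-and-add from P = (2, 4):
  bit 0 = 0: acc unchanged = O
  bit 1 = 1: acc = O + (5, 5) = (5, 5)

2P = (5, 5)


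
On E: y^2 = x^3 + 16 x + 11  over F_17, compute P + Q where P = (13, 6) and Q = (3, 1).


P != Q, so use the chord formula.
s = (y2 - y1) / (x2 - x1) = (12) / (7) mod 17 = 9
x3 = s^2 - x1 - x2 mod 17 = 9^2 - 13 - 3 = 14
y3 = s (x1 - x3) - y1 mod 17 = 9 * (13 - 14) - 6 = 2

P + Q = (14, 2)


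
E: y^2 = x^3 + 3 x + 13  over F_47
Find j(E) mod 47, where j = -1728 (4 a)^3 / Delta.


Delta = -16(4 a^3 + 27 b^2) mod 47 = 41
-1728 * (4 a)^3 = -1728 * (4*3)^3 mod 47 = 20
j = 20 * 41^(-1) mod 47 = 28

j = 28 (mod 47)


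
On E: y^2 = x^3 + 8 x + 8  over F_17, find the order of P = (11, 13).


Compute successive multiples of P until we hit O:
  1P = (11, 13)
  2P = (14, 5)
  3P = (1, 0)
  4P = (14, 12)
  5P = (11, 4)
  6P = O

ord(P) = 6


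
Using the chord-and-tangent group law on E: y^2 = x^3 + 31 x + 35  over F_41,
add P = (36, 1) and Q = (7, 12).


P != Q, so use the chord formula.
s = (y2 - y1) / (x2 - x1) = (11) / (12) mod 41 = 18
x3 = s^2 - x1 - x2 mod 41 = 18^2 - 36 - 7 = 35
y3 = s (x1 - x3) - y1 mod 41 = 18 * (36 - 35) - 1 = 17

P + Q = (35, 17)


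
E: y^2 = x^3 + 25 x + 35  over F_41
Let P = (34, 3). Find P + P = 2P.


Doubling: s = (3 x1^2 + a) / (2 y1)
s = (3*34^2 + 25) / (2*3) mod 41 = 15
x3 = s^2 - 2 x1 mod 41 = 15^2 - 2*34 = 34
y3 = s (x1 - x3) - y1 mod 41 = 15 * (34 - 34) - 3 = 38

2P = (34, 38)


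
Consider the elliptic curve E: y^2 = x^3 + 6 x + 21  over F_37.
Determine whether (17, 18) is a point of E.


Check whether y^2 = x^3 + 6 x + 21 (mod 37) for (x, y) = (17, 18).
LHS: y^2 = 18^2 mod 37 = 28
RHS: x^3 + 6 x + 21 = 17^3 + 6*17 + 21 mod 37 = 4
LHS != RHS

No, not on the curve


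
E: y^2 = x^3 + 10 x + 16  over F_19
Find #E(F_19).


For each x in F_19, count y with y^2 = x^3 + 10 x + 16 mod 19:
  x = 0: RHS = 16, y in [4, 15]  -> 2 point(s)
  x = 2: RHS = 6, y in [5, 14]  -> 2 point(s)
  x = 3: RHS = 16, y in [4, 15]  -> 2 point(s)
  x = 4: RHS = 6, y in [5, 14]  -> 2 point(s)
  x = 5: RHS = 1, y in [1, 18]  -> 2 point(s)
  x = 6: RHS = 7, y in [8, 11]  -> 2 point(s)
  x = 7: RHS = 11, y in [7, 12]  -> 2 point(s)
  x = 8: RHS = 0, y in [0]  -> 1 point(s)
  x = 13: RHS = 6, y in [5, 14]  -> 2 point(s)
  x = 15: RHS = 7, y in [8, 11]  -> 2 point(s)
  x = 16: RHS = 16, y in [4, 15]  -> 2 point(s)
  x = 17: RHS = 7, y in [8, 11]  -> 2 point(s)
  x = 18: RHS = 5, y in [9, 10]  -> 2 point(s)
Affine points: 25. Add the point at infinity: total = 26.

#E(F_19) = 26


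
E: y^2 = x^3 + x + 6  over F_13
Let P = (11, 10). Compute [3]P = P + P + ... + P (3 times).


k = 3 = 11_2 (binary, LSB first: 11)
Double-and-add from P = (11, 10):
  bit 0 = 1: acc = O + (11, 10) = (11, 10)
  bit 1 = 1: acc = (11, 10) + (4, 3) = (12, 2)

3P = (12, 2)


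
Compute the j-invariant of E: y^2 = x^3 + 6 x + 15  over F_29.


Delta = -16(4 a^3 + 27 b^2) mod 29 = 17
-1728 * (4 a)^3 = -1728 * (4*6)^3 mod 29 = 8
j = 8 * 17^(-1) mod 29 = 9

j = 9 (mod 29)


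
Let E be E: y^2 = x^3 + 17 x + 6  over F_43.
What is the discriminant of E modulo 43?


4 a^3 + 27 b^2 = 4*17^3 + 27*6^2 = 19652 + 972 = 20624
Delta = -16 * (20624) = -329984
Delta mod 43 = 41

Delta = 41 (mod 43)


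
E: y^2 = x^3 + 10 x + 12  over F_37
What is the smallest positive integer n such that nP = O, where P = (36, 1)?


Compute successive multiples of P until we hit O:
  1P = (36, 1)
  2P = (35, 24)
  3P = (14, 11)
  4P = (8, 30)
  5P = (18, 20)
  6P = (21, 14)
  7P = (24, 33)
  8P = (17, 10)
  ... (continuing to 29P)
  29P = O

ord(P) = 29


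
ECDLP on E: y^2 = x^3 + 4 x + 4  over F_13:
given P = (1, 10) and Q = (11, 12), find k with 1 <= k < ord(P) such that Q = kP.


Enumerate multiples of P until we hit Q = (11, 12):
  1P = (1, 10)
  2P = (12, 5)
  3P = (3, 11)
  4P = (6, 7)
  5P = (10, 11)
  6P = (11, 12)
Match found at i = 6.

k = 6


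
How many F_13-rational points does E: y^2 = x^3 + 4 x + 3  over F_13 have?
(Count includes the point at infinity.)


For each x in F_13, count y with y^2 = x^3 + 4 x + 3 mod 13:
  x = 0: RHS = 3, y in [4, 9]  -> 2 point(s)
  x = 3: RHS = 3, y in [4, 9]  -> 2 point(s)
  x = 6: RHS = 9, y in [3, 10]  -> 2 point(s)
  x = 7: RHS = 10, y in [6, 7]  -> 2 point(s)
  x = 8: RHS = 1, y in [1, 12]  -> 2 point(s)
  x = 9: RHS = 1, y in [1, 12]  -> 2 point(s)
  x = 10: RHS = 3, y in [4, 9]  -> 2 point(s)
  x = 11: RHS = 0, y in [0]  -> 1 point(s)
Affine points: 15. Add the point at infinity: total = 16.

#E(F_13) = 16


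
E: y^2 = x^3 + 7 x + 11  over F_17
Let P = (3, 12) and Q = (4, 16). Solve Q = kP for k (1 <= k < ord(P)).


Enumerate multiples of P until we hit Q = (4, 16):
  1P = (3, 12)
  2P = (11, 5)
  3P = (12, 15)
  4P = (4, 16)
Match found at i = 4.

k = 4


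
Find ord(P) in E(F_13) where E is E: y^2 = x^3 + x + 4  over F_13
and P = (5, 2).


Compute successive multiples of P until we hit O:
  1P = (5, 2)
  2P = (0, 2)
  3P = (8, 11)
  4P = (9, 12)
  5P = (2, 12)
  6P = (7, 9)
  7P = (10, 0)
  8P = (7, 4)
  ... (continuing to 14P)
  14P = O

ord(P) = 14


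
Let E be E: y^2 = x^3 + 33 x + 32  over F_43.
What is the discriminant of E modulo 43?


4 a^3 + 27 b^2 = 4*33^3 + 27*32^2 = 143748 + 27648 = 171396
Delta = -16 * (171396) = -2742336
Delta mod 43 = 32

Delta = 32 (mod 43)


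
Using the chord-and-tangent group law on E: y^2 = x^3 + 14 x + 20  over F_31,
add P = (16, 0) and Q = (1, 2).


P != Q, so use the chord formula.
s = (y2 - y1) / (x2 - x1) = (2) / (16) mod 31 = 4
x3 = s^2 - x1 - x2 mod 31 = 4^2 - 16 - 1 = 30
y3 = s (x1 - x3) - y1 mod 31 = 4 * (16 - 30) - 0 = 6

P + Q = (30, 6)


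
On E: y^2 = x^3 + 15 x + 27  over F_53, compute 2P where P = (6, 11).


Doubling: s = (3 x1^2 + a) / (2 y1)
s = (3*6^2 + 15) / (2*11) mod 53 = 8
x3 = s^2 - 2 x1 mod 53 = 8^2 - 2*6 = 52
y3 = s (x1 - x3) - y1 mod 53 = 8 * (6 - 52) - 11 = 45

2P = (52, 45)


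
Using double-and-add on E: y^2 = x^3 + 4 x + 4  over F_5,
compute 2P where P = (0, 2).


k = 2 = 10_2 (binary, LSB first: 01)
Double-and-add from P = (0, 2):
  bit 0 = 0: acc unchanged = O
  bit 1 = 1: acc = O + (1, 2) = (1, 2)

2P = (1, 2)


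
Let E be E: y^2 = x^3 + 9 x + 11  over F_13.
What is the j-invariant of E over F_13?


Delta = -16(4 a^3 + 27 b^2) mod 13 = 2
-1728 * (4 a)^3 = -1728 * (4*9)^3 mod 13 = 12
j = 12 * 2^(-1) mod 13 = 6

j = 6 (mod 13)


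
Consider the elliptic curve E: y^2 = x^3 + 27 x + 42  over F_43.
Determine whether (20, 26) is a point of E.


Check whether y^2 = x^3 + 27 x + 42 (mod 43) for (x, y) = (20, 26).
LHS: y^2 = 26^2 mod 43 = 31
RHS: x^3 + 27 x + 42 = 20^3 + 27*20 + 42 mod 43 = 25
LHS != RHS

No, not on the curve


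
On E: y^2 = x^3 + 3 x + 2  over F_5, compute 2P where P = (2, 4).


Doubling: s = (3 x1^2 + a) / (2 y1)
s = (3*2^2 + 3) / (2*4) mod 5 = 0
x3 = s^2 - 2 x1 mod 5 = 0^2 - 2*2 = 1
y3 = s (x1 - x3) - y1 mod 5 = 0 * (2 - 1) - 4 = 1

2P = (1, 1)


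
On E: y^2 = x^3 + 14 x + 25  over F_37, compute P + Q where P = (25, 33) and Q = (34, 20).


P != Q, so use the chord formula.
s = (y2 - y1) / (x2 - x1) = (24) / (9) mod 37 = 15
x3 = s^2 - x1 - x2 mod 37 = 15^2 - 25 - 34 = 18
y3 = s (x1 - x3) - y1 mod 37 = 15 * (25 - 18) - 33 = 35

P + Q = (18, 35)


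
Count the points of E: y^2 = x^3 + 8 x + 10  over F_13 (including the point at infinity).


For each x in F_13, count y with y^2 = x^3 + 8 x + 10 mod 13:
  x = 0: RHS = 10, y in [6, 7]  -> 2 point(s)
  x = 3: RHS = 9, y in [3, 10]  -> 2 point(s)
  x = 6: RHS = 1, y in [1, 12]  -> 2 point(s)
  x = 8: RHS = 1, y in [1, 12]  -> 2 point(s)
  x = 11: RHS = 12, y in [5, 8]  -> 2 point(s)
  x = 12: RHS = 1, y in [1, 12]  -> 2 point(s)
Affine points: 12. Add the point at infinity: total = 13.

#E(F_13) = 13


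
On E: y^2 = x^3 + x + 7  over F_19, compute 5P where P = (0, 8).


k = 5 = 101_2 (binary, LSB first: 101)
Double-and-add from P = (0, 8):
  bit 0 = 1: acc = O + (0, 8) = (0, 8)
  bit 1 = 0: acc unchanged = (0, 8)
  bit 2 = 1: acc = (0, 8) + (1, 3) = (5, 17)

5P = (5, 17)


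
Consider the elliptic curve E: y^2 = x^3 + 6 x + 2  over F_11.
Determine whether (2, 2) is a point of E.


Check whether y^2 = x^3 + 6 x + 2 (mod 11) for (x, y) = (2, 2).
LHS: y^2 = 2^2 mod 11 = 4
RHS: x^3 + 6 x + 2 = 2^3 + 6*2 + 2 mod 11 = 0
LHS != RHS

No, not on the curve


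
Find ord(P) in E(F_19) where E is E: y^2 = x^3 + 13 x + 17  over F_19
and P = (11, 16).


Compute successive multiples of P until we hit O:
  1P = (11, 16)
  2P = (8, 5)
  3P = (5, 6)
  4P = (10, 11)
  5P = (4, 0)
  6P = (10, 8)
  7P = (5, 13)
  8P = (8, 14)
  ... (continuing to 10P)
  10P = O

ord(P) = 10


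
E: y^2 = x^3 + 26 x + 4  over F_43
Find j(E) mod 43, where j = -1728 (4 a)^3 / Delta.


Delta = -16(4 a^3 + 27 b^2) mod 43 = 27
-1728 * (4 a)^3 = -1728 * (4*26)^3 mod 43 = 42
j = 42 * 27^(-1) mod 43 = 35

j = 35 (mod 43)


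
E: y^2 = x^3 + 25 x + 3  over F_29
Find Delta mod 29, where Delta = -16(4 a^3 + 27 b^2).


4 a^3 + 27 b^2 = 4*25^3 + 27*3^2 = 62500 + 243 = 62743
Delta = -16 * (62743) = -1003888
Delta mod 29 = 5

Delta = 5 (mod 29)


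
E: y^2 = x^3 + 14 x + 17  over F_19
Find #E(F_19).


For each x in F_19, count y with y^2 = x^3 + 14 x + 17 mod 19:
  x = 0: RHS = 17, y in [6, 13]  -> 2 point(s)
  x = 4: RHS = 4, y in [2, 17]  -> 2 point(s)
  x = 9: RHS = 17, y in [6, 13]  -> 2 point(s)
  x = 10: RHS = 17, y in [6, 13]  -> 2 point(s)
  x = 11: RHS = 1, y in [1, 18]  -> 2 point(s)
  x = 15: RHS = 11, y in [7, 12]  -> 2 point(s)
  x = 16: RHS = 5, y in [9, 10]  -> 2 point(s)
  x = 17: RHS = 0, y in [0]  -> 1 point(s)
Affine points: 15. Add the point at infinity: total = 16.

#E(F_19) = 16


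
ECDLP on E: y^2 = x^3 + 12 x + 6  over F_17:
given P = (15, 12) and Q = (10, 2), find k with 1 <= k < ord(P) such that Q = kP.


Enumerate multiples of P until we hit Q = (10, 2):
  1P = (15, 12)
  2P = (5, 15)
  3P = (1, 11)
  4P = (3, 1)
  5P = (12, 12)
  6P = (7, 5)
  7P = (4, 4)
  8P = (13, 8)
  9P = (10, 15)
  10P = (8, 11)
  11P = (2, 2)
  12P = (2, 15)
  13P = (8, 6)
  14P = (10, 2)
Match found at i = 14.

k = 14


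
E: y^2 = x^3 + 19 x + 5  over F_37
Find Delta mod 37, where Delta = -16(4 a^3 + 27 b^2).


4 a^3 + 27 b^2 = 4*19^3 + 27*5^2 = 27436 + 675 = 28111
Delta = -16 * (28111) = -449776
Delta mod 37 = 33

Delta = 33 (mod 37)


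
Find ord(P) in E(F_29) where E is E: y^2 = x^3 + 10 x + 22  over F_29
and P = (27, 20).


Compute successive multiples of P until we hit O:
  1P = (27, 20)
  2P = (8, 18)
  3P = (1, 27)
  4P = (0, 14)
  5P = (11, 19)
  6P = (14, 8)
  7P = (23, 6)
  8P = (13, 0)
  ... (continuing to 16P)
  16P = O

ord(P) = 16


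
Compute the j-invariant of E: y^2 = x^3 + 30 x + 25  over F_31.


Delta = -16(4 a^3 + 27 b^2) mod 31 = 12
-1728 * (4 a)^3 = -1728 * (4*30)^3 mod 31 = 15
j = 15 * 12^(-1) mod 31 = 9

j = 9 (mod 31)


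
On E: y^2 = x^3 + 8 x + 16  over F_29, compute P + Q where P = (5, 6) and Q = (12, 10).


P != Q, so use the chord formula.
s = (y2 - y1) / (x2 - x1) = (4) / (7) mod 29 = 13
x3 = s^2 - x1 - x2 mod 29 = 13^2 - 5 - 12 = 7
y3 = s (x1 - x3) - y1 mod 29 = 13 * (5 - 7) - 6 = 26

P + Q = (7, 26)


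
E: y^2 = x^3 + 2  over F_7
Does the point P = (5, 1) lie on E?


Check whether y^2 = x^3 + 0 x + 2 (mod 7) for (x, y) = (5, 1).
LHS: y^2 = 1^2 mod 7 = 1
RHS: x^3 + 0 x + 2 = 5^3 + 0*5 + 2 mod 7 = 1
LHS = RHS

Yes, on the curve


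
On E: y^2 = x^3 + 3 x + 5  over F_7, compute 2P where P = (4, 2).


Doubling: s = (3 x1^2 + a) / (2 y1)
s = (3*4^2 + 3) / (2*2) mod 7 = 4
x3 = s^2 - 2 x1 mod 7 = 4^2 - 2*4 = 1
y3 = s (x1 - x3) - y1 mod 7 = 4 * (4 - 1) - 2 = 3

2P = (1, 3)


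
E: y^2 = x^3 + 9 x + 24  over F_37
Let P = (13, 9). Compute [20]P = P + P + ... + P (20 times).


k = 20 = 10100_2 (binary, LSB first: 00101)
Double-and-add from P = (13, 9):
  bit 0 = 0: acc unchanged = O
  bit 1 = 0: acc unchanged = O
  bit 2 = 1: acc = O + (30, 32) = (30, 32)
  bit 3 = 0: acc unchanged = (30, 32)
  bit 4 = 1: acc = (30, 32) + (17, 24) = (23, 15)

20P = (23, 15)


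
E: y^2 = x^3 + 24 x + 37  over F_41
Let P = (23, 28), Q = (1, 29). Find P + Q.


P != Q, so use the chord formula.
s = (y2 - y1) / (x2 - x1) = (1) / (19) mod 41 = 13
x3 = s^2 - x1 - x2 mod 41 = 13^2 - 23 - 1 = 22
y3 = s (x1 - x3) - y1 mod 41 = 13 * (23 - 22) - 28 = 26

P + Q = (22, 26)


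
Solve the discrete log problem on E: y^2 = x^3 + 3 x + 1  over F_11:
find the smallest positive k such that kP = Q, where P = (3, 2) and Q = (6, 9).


Enumerate multiples of P until we hit Q = (6, 9):
  1P = (3, 2)
  2P = (9, 8)
  3P = (0, 1)
  4P = (2, 2)
  5P = (6, 9)
Match found at i = 5.

k = 5


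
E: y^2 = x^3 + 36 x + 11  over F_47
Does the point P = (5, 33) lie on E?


Check whether y^2 = x^3 + 36 x + 11 (mod 47) for (x, y) = (5, 33).
LHS: y^2 = 33^2 mod 47 = 8
RHS: x^3 + 36 x + 11 = 5^3 + 36*5 + 11 mod 47 = 34
LHS != RHS

No, not on the curve


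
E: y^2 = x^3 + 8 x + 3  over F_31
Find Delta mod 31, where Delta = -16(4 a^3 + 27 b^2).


4 a^3 + 27 b^2 = 4*8^3 + 27*3^2 = 2048 + 243 = 2291
Delta = -16 * (2291) = -36656
Delta mod 31 = 17

Delta = 17 (mod 31)


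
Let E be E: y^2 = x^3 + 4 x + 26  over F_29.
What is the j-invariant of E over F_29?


Delta = -16(4 a^3 + 27 b^2) mod 29 = 20
-1728 * (4 a)^3 = -1728 * (4*4)^3 mod 29 = 26
j = 26 * 20^(-1) mod 29 = 10

j = 10 (mod 29)


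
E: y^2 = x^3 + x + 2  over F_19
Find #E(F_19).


For each x in F_19, count y with y^2 = x^3 + 1 x + 2 mod 19:
  x = 1: RHS = 4, y in [2, 17]  -> 2 point(s)
  x = 8: RHS = 9, y in [3, 16]  -> 2 point(s)
  x = 10: RHS = 5, y in [9, 10]  -> 2 point(s)
  x = 14: RHS = 5, y in [9, 10]  -> 2 point(s)
  x = 17: RHS = 11, y in [7, 12]  -> 2 point(s)
  x = 18: RHS = 0, y in [0]  -> 1 point(s)
Affine points: 11. Add the point at infinity: total = 12.

#E(F_19) = 12


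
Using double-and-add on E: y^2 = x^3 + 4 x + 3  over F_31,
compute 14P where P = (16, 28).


k = 14 = 1110_2 (binary, LSB first: 0111)
Double-and-add from P = (16, 28):
  bit 0 = 0: acc unchanged = O
  bit 1 = 1: acc = O + (7, 23) = (7, 23)
  bit 2 = 1: acc = (7, 23) + (19, 5) = (15, 20)
  bit 3 = 1: acc = (15, 20) + (29, 24) = (1, 15)

14P = (1, 15)


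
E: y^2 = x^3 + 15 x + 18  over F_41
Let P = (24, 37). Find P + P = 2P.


Doubling: s = (3 x1^2 + a) / (2 y1)
s = (3*24^2 + 15) / (2*37) mod 41 = 23
x3 = s^2 - 2 x1 mod 41 = 23^2 - 2*24 = 30
y3 = s (x1 - x3) - y1 mod 41 = 23 * (24 - 30) - 37 = 30

2P = (30, 30)


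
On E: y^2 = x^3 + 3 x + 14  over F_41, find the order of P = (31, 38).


Compute successive multiples of P until we hit O:
  1P = (31, 38)
  2P = (18, 23)
  3P = (37, 15)
  4P = (23, 27)
  5P = (19, 40)
  6P = (40, 25)
  7P = (6, 17)
  8P = (3, 38)
  ... (continuing to 21P)
  21P = O

ord(P) = 21


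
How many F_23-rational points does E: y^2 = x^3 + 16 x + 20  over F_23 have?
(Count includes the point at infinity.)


For each x in F_23, count y with y^2 = x^3 + 16 x + 20 mod 23:
  x = 3: RHS = 3, y in [7, 16]  -> 2 point(s)
  x = 5: RHS = 18, y in [8, 15]  -> 2 point(s)
  x = 8: RHS = 16, y in [4, 19]  -> 2 point(s)
  x = 11: RHS = 9, y in [3, 20]  -> 2 point(s)
  x = 12: RHS = 8, y in [10, 13]  -> 2 point(s)
  x = 15: RHS = 1, y in [1, 22]  -> 2 point(s)
  x = 16: RHS = 2, y in [5, 18]  -> 2 point(s)
  x = 21: RHS = 3, y in [7, 16]  -> 2 point(s)
  x = 22: RHS = 3, y in [7, 16]  -> 2 point(s)
Affine points: 18. Add the point at infinity: total = 19.

#E(F_23) = 19


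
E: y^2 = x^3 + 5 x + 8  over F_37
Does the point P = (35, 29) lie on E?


Check whether y^2 = x^3 + 5 x + 8 (mod 37) for (x, y) = (35, 29).
LHS: y^2 = 29^2 mod 37 = 27
RHS: x^3 + 5 x + 8 = 35^3 + 5*35 + 8 mod 37 = 27
LHS = RHS

Yes, on the curve


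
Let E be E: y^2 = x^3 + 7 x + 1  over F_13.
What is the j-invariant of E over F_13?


Delta = -16(4 a^3 + 27 b^2) mod 13 = 2
-1728 * (4 a)^3 = -1728 * (4*7)^3 mod 13 = 8
j = 8 * 2^(-1) mod 13 = 4

j = 4 (mod 13)


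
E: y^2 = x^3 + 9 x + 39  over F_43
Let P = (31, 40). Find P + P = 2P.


Doubling: s = (3 x1^2 + a) / (2 y1)
s = (3*31^2 + 9) / (2*40) mod 43 = 34
x3 = s^2 - 2 x1 mod 43 = 34^2 - 2*31 = 19
y3 = s (x1 - x3) - y1 mod 43 = 34 * (31 - 19) - 40 = 24

2P = (19, 24)


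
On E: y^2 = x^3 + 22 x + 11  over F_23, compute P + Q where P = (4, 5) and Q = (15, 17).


P != Q, so use the chord formula.
s = (y2 - y1) / (x2 - x1) = (12) / (11) mod 23 = 22
x3 = s^2 - x1 - x2 mod 23 = 22^2 - 4 - 15 = 5
y3 = s (x1 - x3) - y1 mod 23 = 22 * (4 - 5) - 5 = 19

P + Q = (5, 19)


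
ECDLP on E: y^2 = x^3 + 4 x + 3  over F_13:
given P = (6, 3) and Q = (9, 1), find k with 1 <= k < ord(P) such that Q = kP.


Enumerate multiples of P until we hit Q = (9, 1):
  1P = (6, 3)
  2P = (10, 9)
  3P = (9, 12)
  4P = (7, 7)
  5P = (3, 9)
  6P = (8, 1)
  7P = (0, 4)
  8P = (11, 0)
  9P = (0, 9)
  10P = (8, 12)
  11P = (3, 4)
  12P = (7, 6)
  13P = (9, 1)
Match found at i = 13.

k = 13


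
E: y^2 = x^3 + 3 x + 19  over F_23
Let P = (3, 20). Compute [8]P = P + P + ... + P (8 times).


k = 8 = 1000_2 (binary, LSB first: 0001)
Double-and-add from P = (3, 20):
  bit 0 = 0: acc unchanged = O
  bit 1 = 0: acc unchanged = O
  bit 2 = 0: acc unchanged = O
  bit 3 = 1: acc = O + (9, 4) = (9, 4)

8P = (9, 4)


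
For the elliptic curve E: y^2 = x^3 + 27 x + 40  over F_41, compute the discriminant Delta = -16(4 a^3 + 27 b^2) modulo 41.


4 a^3 + 27 b^2 = 4*27^3 + 27*40^2 = 78732 + 43200 = 121932
Delta = -16 * (121932) = -1950912
Delta mod 41 = 32

Delta = 32 (mod 41)


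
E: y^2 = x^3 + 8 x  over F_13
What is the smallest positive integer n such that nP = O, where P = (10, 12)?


Compute successive multiples of P until we hit O:
  1P = (10, 12)
  2P = (10, 1)
  3P = O

ord(P) = 3


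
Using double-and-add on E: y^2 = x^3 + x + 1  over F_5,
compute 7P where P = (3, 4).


k = 7 = 111_2 (binary, LSB first: 111)
Double-and-add from P = (3, 4):
  bit 0 = 1: acc = O + (3, 4) = (3, 4)
  bit 1 = 1: acc = (3, 4) + (0, 4) = (2, 1)
  bit 2 = 1: acc = (2, 1) + (4, 3) = (0, 1)

7P = (0, 1)


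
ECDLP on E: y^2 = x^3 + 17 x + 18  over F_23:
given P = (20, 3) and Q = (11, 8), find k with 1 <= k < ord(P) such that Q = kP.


Enumerate multiples of P until we hit Q = (11, 8):
  1P = (20, 3)
  2P = (1, 6)
  3P = (4, 9)
  4P = (11, 8)
Match found at i = 4.

k = 4


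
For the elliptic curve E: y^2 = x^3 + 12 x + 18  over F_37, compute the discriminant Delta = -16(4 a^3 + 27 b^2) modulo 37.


4 a^3 + 27 b^2 = 4*12^3 + 27*18^2 = 6912 + 8748 = 15660
Delta = -16 * (15660) = -250560
Delta mod 37 = 4

Delta = 4 (mod 37)


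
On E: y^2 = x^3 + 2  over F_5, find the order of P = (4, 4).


Compute successive multiples of P until we hit O:
  1P = (4, 4)
  2P = (3, 2)
  3P = (2, 0)
  4P = (3, 3)
  5P = (4, 1)
  6P = O

ord(P) = 6


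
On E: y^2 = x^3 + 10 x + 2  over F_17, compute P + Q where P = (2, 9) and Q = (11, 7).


P != Q, so use the chord formula.
s = (y2 - y1) / (x2 - x1) = (15) / (9) mod 17 = 13
x3 = s^2 - x1 - x2 mod 17 = 13^2 - 2 - 11 = 3
y3 = s (x1 - x3) - y1 mod 17 = 13 * (2 - 3) - 9 = 12

P + Q = (3, 12)


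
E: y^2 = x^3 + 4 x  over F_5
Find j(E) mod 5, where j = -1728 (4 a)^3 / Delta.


Delta = -16(4 a^3 + 27 b^2) mod 5 = 4
-1728 * (4 a)^3 = -1728 * (4*4)^3 mod 5 = 2
j = 2 * 4^(-1) mod 5 = 3

j = 3 (mod 5)


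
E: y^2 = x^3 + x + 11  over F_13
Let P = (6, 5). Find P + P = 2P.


Doubling: s = (3 x1^2 + a) / (2 y1)
s = (3*6^2 + 1) / (2*5) mod 13 = 7
x3 = s^2 - 2 x1 mod 13 = 7^2 - 2*6 = 11
y3 = s (x1 - x3) - y1 mod 13 = 7 * (6 - 11) - 5 = 12

2P = (11, 12)


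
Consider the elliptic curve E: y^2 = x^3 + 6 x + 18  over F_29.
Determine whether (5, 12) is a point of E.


Check whether y^2 = x^3 + 6 x + 18 (mod 29) for (x, y) = (5, 12).
LHS: y^2 = 12^2 mod 29 = 28
RHS: x^3 + 6 x + 18 = 5^3 + 6*5 + 18 mod 29 = 28
LHS = RHS

Yes, on the curve


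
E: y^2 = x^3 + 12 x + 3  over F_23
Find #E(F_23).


For each x in F_23, count y with y^2 = x^3 + 12 x + 3 mod 23:
  x = 0: RHS = 3, y in [7, 16]  -> 2 point(s)
  x = 1: RHS = 16, y in [4, 19]  -> 2 point(s)
  x = 2: RHS = 12, y in [9, 14]  -> 2 point(s)
  x = 4: RHS = 0, y in [0]  -> 1 point(s)
  x = 5: RHS = 4, y in [2, 21]  -> 2 point(s)
  x = 7: RHS = 16, y in [4, 19]  -> 2 point(s)
  x = 8: RHS = 13, y in [6, 17]  -> 2 point(s)
  x = 9: RHS = 12, y in [9, 14]  -> 2 point(s)
  x = 12: RHS = 12, y in [9, 14]  -> 2 point(s)
  x = 15: RHS = 16, y in [4, 19]  -> 2 point(s)
  x = 16: RHS = 13, y in [6, 17]  -> 2 point(s)
  x = 18: RHS = 2, y in [5, 18]  -> 2 point(s)
  x = 19: RHS = 6, y in [11, 12]  -> 2 point(s)
  x = 20: RHS = 9, y in [3, 20]  -> 2 point(s)
  x = 22: RHS = 13, y in [6, 17]  -> 2 point(s)
Affine points: 29. Add the point at infinity: total = 30.

#E(F_23) = 30


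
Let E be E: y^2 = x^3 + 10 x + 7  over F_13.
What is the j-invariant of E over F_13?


Delta = -16(4 a^3 + 27 b^2) mod 13 = 8
-1728 * (4 a)^3 = -1728 * (4*10)^3 mod 13 = 1
j = 1 * 8^(-1) mod 13 = 5

j = 5 (mod 13)


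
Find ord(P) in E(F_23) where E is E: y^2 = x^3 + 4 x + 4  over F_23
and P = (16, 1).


Compute successive multiples of P until we hit O:
  1P = (16, 1)
  2P = (16, 22)
  3P = O

ord(P) = 3


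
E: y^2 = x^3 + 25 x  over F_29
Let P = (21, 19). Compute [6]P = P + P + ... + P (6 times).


k = 6 = 110_2 (binary, LSB first: 011)
Double-and-add from P = (21, 19):
  bit 0 = 0: acc unchanged = O
  bit 1 = 1: acc = O + (22, 2) = (22, 2)
  bit 2 = 1: acc = (22, 2) + (7, 5) = (7, 24)

6P = (7, 24)


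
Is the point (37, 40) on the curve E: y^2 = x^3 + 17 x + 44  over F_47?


Check whether y^2 = x^3 + 17 x + 44 (mod 47) for (x, y) = (37, 40).
LHS: y^2 = 40^2 mod 47 = 2
RHS: x^3 + 17 x + 44 = 37^3 + 17*37 + 44 mod 47 = 2
LHS = RHS

Yes, on the curve


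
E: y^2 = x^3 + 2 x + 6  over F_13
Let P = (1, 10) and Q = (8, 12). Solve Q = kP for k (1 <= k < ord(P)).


Enumerate multiples of P until we hit Q = (8, 12):
  1P = (1, 10)
  2P = (7, 8)
  3P = (8, 1)
  4P = (3, 0)
  5P = (8, 12)
Match found at i = 5.

k = 5


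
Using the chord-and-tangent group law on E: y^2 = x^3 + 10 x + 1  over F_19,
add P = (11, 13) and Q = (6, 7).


P != Q, so use the chord formula.
s = (y2 - y1) / (x2 - x1) = (13) / (14) mod 19 = 5
x3 = s^2 - x1 - x2 mod 19 = 5^2 - 11 - 6 = 8
y3 = s (x1 - x3) - y1 mod 19 = 5 * (11 - 8) - 13 = 2

P + Q = (8, 2)


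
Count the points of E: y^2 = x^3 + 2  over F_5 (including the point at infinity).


For each x in F_5, count y with y^2 = x^3 + 0 x + 2 mod 5:
  x = 2: RHS = 0, y in [0]  -> 1 point(s)
  x = 3: RHS = 4, y in [2, 3]  -> 2 point(s)
  x = 4: RHS = 1, y in [1, 4]  -> 2 point(s)
Affine points: 5. Add the point at infinity: total = 6.

#E(F_5) = 6


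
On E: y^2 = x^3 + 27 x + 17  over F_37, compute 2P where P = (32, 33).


Doubling: s = (3 x1^2 + a) / (2 y1)
s = (3*32^2 + 27) / (2*33) mod 37 = 15
x3 = s^2 - 2 x1 mod 37 = 15^2 - 2*32 = 13
y3 = s (x1 - x3) - y1 mod 37 = 15 * (32 - 13) - 33 = 30

2P = (13, 30)


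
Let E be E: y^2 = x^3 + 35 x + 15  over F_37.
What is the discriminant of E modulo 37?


4 a^3 + 27 b^2 = 4*35^3 + 27*15^2 = 171500 + 6075 = 177575
Delta = -16 * (177575) = -2841200
Delta mod 37 = 30

Delta = 30 (mod 37)


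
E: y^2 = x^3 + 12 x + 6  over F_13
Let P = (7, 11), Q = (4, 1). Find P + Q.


P != Q, so use the chord formula.
s = (y2 - y1) / (x2 - x1) = (3) / (10) mod 13 = 12
x3 = s^2 - x1 - x2 mod 13 = 12^2 - 7 - 4 = 3
y3 = s (x1 - x3) - y1 mod 13 = 12 * (7 - 3) - 11 = 11

P + Q = (3, 11)


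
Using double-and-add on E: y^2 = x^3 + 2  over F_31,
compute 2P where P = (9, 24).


k = 2 = 10_2 (binary, LSB first: 01)
Double-and-add from P = (9, 24):
  bit 0 = 0: acc unchanged = O
  bit 1 = 1: acc = O + (0, 8) = (0, 8)

2P = (0, 8)


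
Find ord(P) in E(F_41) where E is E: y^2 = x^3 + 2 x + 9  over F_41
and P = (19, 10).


Compute successive multiples of P until we hit O:
  1P = (19, 10)
  2P = (12, 11)
  3P = (5, 29)
  4P = (27, 36)
  5P = (3, 1)
  6P = (23, 39)
  7P = (8, 39)
  8P = (24, 33)
  ... (continuing to 24P)
  24P = O

ord(P) = 24


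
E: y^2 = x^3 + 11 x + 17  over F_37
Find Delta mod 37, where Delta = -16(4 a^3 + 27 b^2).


4 a^3 + 27 b^2 = 4*11^3 + 27*17^2 = 5324 + 7803 = 13127
Delta = -16 * (13127) = -210032
Delta mod 37 = 17

Delta = 17 (mod 37)


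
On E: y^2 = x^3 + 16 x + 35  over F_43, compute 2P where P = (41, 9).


Doubling: s = (3 x1^2 + a) / (2 y1)
s = (3*41^2 + 16) / (2*9) mod 43 = 35
x3 = s^2 - 2 x1 mod 43 = 35^2 - 2*41 = 25
y3 = s (x1 - x3) - y1 mod 43 = 35 * (41 - 25) - 9 = 35

2P = (25, 35)


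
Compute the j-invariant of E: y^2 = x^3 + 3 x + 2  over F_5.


Delta = -16(4 a^3 + 27 b^2) mod 5 = 4
-1728 * (4 a)^3 = -1728 * (4*3)^3 mod 5 = 1
j = 1 * 4^(-1) mod 5 = 4

j = 4 (mod 5)


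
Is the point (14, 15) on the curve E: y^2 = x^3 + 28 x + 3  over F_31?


Check whether y^2 = x^3 + 28 x + 3 (mod 31) for (x, y) = (14, 15).
LHS: y^2 = 15^2 mod 31 = 8
RHS: x^3 + 28 x + 3 = 14^3 + 28*14 + 3 mod 31 = 8
LHS = RHS

Yes, on the curve


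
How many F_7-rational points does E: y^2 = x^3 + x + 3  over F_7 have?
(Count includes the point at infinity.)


For each x in F_7, count y with y^2 = x^3 + 1 x + 3 mod 7:
  x = 4: RHS = 1, y in [1, 6]  -> 2 point(s)
  x = 5: RHS = 0, y in [0]  -> 1 point(s)
  x = 6: RHS = 1, y in [1, 6]  -> 2 point(s)
Affine points: 5. Add the point at infinity: total = 6.

#E(F_7) = 6


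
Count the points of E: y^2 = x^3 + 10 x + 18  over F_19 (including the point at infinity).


For each x in F_19, count y with y^2 = x^3 + 10 x + 18 mod 19:
  x = 6: RHS = 9, y in [3, 16]  -> 2 point(s)
  x = 9: RHS = 1, y in [1, 18]  -> 2 point(s)
  x = 10: RHS = 16, y in [4, 15]  -> 2 point(s)
  x = 12: RHS = 4, y in [2, 17]  -> 2 point(s)
  x = 15: RHS = 9, y in [3, 16]  -> 2 point(s)
  x = 17: RHS = 9, y in [3, 16]  -> 2 point(s)
  x = 18: RHS = 7, y in [8, 11]  -> 2 point(s)
Affine points: 14. Add the point at infinity: total = 15.

#E(F_19) = 15


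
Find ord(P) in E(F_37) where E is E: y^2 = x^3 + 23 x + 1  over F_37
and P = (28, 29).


Compute successive multiples of P until we hit O:
  1P = (28, 29)
  2P = (14, 25)
  3P = (20, 5)
  4P = (35, 24)
  5P = (10, 11)
  6P = (0, 36)
  7P = (16, 5)
  8P = (34, 33)
  ... (continuing to 31P)
  31P = O

ord(P) = 31


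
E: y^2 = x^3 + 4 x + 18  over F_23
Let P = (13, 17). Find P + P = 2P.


Doubling: s = (3 x1^2 + a) / (2 y1)
s = (3*13^2 + 4) / (2*17) mod 23 = 13
x3 = s^2 - 2 x1 mod 23 = 13^2 - 2*13 = 5
y3 = s (x1 - x3) - y1 mod 23 = 13 * (13 - 5) - 17 = 18

2P = (5, 18)


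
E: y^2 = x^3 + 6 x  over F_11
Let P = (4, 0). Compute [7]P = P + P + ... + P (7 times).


k = 7 = 111_2 (binary, LSB first: 111)
Double-and-add from P = (4, 0):
  bit 0 = 1: acc = O + (4, 0) = (4, 0)
  bit 1 = 1: acc = (4, 0) + O = (4, 0)
  bit 2 = 1: acc = (4, 0) + O = (4, 0)

7P = (4, 0)


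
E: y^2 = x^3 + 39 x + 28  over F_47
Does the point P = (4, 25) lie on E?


Check whether y^2 = x^3 + 39 x + 28 (mod 47) for (x, y) = (4, 25).
LHS: y^2 = 25^2 mod 47 = 14
RHS: x^3 + 39 x + 28 = 4^3 + 39*4 + 28 mod 47 = 13
LHS != RHS

No, not on the curve


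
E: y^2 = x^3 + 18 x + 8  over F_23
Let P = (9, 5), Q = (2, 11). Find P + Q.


P != Q, so use the chord formula.
s = (y2 - y1) / (x2 - x1) = (6) / (16) mod 23 = 9
x3 = s^2 - x1 - x2 mod 23 = 9^2 - 9 - 2 = 1
y3 = s (x1 - x3) - y1 mod 23 = 9 * (9 - 1) - 5 = 21

P + Q = (1, 21)


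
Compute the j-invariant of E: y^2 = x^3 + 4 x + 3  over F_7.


Delta = -16(4 a^3 + 27 b^2) mod 7 = 3
-1728 * (4 a)^3 = -1728 * (4*4)^3 mod 7 = 1
j = 1 * 3^(-1) mod 7 = 5

j = 5 (mod 7)


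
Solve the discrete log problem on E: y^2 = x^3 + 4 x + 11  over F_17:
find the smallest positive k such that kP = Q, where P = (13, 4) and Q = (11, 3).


Enumerate multiples of P until we hit Q = (11, 3):
  1P = (13, 4)
  2P = (12, 11)
  3P = (7, 5)
  4P = (6, 9)
  5P = (11, 14)
  6P = (1, 4)
  7P = (3, 13)
  8P = (3, 4)
  9P = (1, 13)
  10P = (11, 3)
Match found at i = 10.

k = 10


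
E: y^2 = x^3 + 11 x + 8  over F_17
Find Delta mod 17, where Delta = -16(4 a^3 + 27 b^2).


4 a^3 + 27 b^2 = 4*11^3 + 27*8^2 = 5324 + 1728 = 7052
Delta = -16 * (7052) = -112832
Delta mod 17 = 14

Delta = 14 (mod 17)


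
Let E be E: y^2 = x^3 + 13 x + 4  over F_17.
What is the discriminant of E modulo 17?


4 a^3 + 27 b^2 = 4*13^3 + 27*4^2 = 8788 + 432 = 9220
Delta = -16 * (9220) = -147520
Delta mod 17 = 6

Delta = 6 (mod 17)


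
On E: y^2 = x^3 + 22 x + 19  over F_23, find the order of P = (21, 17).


Compute successive multiples of P until we hit O:
  1P = (21, 17)
  2P = (5, 22)
  3P = (13, 15)
  4P = (2, 5)
  5P = (9, 16)
  6P = (20, 8)
  7P = (17, 19)
  8P = (14, 14)
  ... (continuing to 17P)
  17P = O

ord(P) = 17


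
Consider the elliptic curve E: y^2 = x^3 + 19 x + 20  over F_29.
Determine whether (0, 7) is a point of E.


Check whether y^2 = x^3 + 19 x + 20 (mod 29) for (x, y) = (0, 7).
LHS: y^2 = 7^2 mod 29 = 20
RHS: x^3 + 19 x + 20 = 0^3 + 19*0 + 20 mod 29 = 20
LHS = RHS

Yes, on the curve


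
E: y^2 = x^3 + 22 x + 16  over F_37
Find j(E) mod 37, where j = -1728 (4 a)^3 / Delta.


Delta = -16(4 a^3 + 27 b^2) mod 37 = 32
-1728 * (4 a)^3 = -1728 * (4*22)^3 mod 37 = 29
j = 29 * 32^(-1) mod 37 = 9

j = 9 (mod 37)


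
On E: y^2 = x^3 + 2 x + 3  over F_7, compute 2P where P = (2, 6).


Doubling: s = (3 x1^2 + a) / (2 y1)
s = (3*2^2 + 2) / (2*6) mod 7 = 0
x3 = s^2 - 2 x1 mod 7 = 0^2 - 2*2 = 3
y3 = s (x1 - x3) - y1 mod 7 = 0 * (2 - 3) - 6 = 1

2P = (3, 1)


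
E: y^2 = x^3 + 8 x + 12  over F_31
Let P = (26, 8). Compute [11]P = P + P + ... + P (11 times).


k = 11 = 1011_2 (binary, LSB first: 1101)
Double-and-add from P = (26, 8):
  bit 0 = 1: acc = O + (26, 8) = (26, 8)
  bit 1 = 1: acc = (26, 8) + (7, 15) = (2, 6)
  bit 2 = 0: acc unchanged = (2, 6)
  bit 3 = 1: acc = (2, 6) + (15, 29) = (23, 26)

11P = (23, 26)


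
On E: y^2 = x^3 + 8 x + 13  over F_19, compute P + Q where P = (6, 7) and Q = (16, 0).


P != Q, so use the chord formula.
s = (y2 - y1) / (x2 - x1) = (12) / (10) mod 19 = 5
x3 = s^2 - x1 - x2 mod 19 = 5^2 - 6 - 16 = 3
y3 = s (x1 - x3) - y1 mod 19 = 5 * (6 - 3) - 7 = 8

P + Q = (3, 8)


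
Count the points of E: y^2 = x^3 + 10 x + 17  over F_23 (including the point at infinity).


For each x in F_23, count y with y^2 = x^3 + 10 x + 17 mod 23:
  x = 4: RHS = 6, y in [11, 12]  -> 2 point(s)
  x = 5: RHS = 8, y in [10, 13]  -> 2 point(s)
  x = 7: RHS = 16, y in [4, 19]  -> 2 point(s)
  x = 9: RHS = 8, y in [10, 13]  -> 2 point(s)
  x = 10: RHS = 13, y in [6, 17]  -> 2 point(s)
  x = 11: RHS = 9, y in [3, 20]  -> 2 point(s)
  x = 12: RHS = 2, y in [5, 18]  -> 2 point(s)
  x = 14: RHS = 3, y in [7, 16]  -> 2 point(s)
  x = 15: RHS = 0, y in [0]  -> 1 point(s)
  x = 16: RHS = 18, y in [8, 15]  -> 2 point(s)
  x = 18: RHS = 3, y in [7, 16]  -> 2 point(s)
  x = 20: RHS = 6, y in [11, 12]  -> 2 point(s)
  x = 21: RHS = 12, y in [9, 14]  -> 2 point(s)
  x = 22: RHS = 6, y in [11, 12]  -> 2 point(s)
Affine points: 27. Add the point at infinity: total = 28.

#E(F_23) = 28


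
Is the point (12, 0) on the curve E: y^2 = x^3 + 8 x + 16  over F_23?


Check whether y^2 = x^3 + 8 x + 16 (mod 23) for (x, y) = (12, 0).
LHS: y^2 = 0^2 mod 23 = 0
RHS: x^3 + 8 x + 16 = 12^3 + 8*12 + 16 mod 23 = 0
LHS = RHS

Yes, on the curve


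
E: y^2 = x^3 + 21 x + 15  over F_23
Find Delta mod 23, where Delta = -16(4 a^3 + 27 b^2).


4 a^3 + 27 b^2 = 4*21^3 + 27*15^2 = 37044 + 6075 = 43119
Delta = -16 * (43119) = -689904
Delta mod 23 = 4

Delta = 4 (mod 23)


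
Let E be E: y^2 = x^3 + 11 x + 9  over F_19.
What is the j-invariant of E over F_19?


Delta = -16(4 a^3 + 27 b^2) mod 19 = 18
-1728 * (4 a)^3 = -1728 * (4*11)^3 mod 19 = 7
j = 7 * 18^(-1) mod 19 = 12

j = 12 (mod 19)


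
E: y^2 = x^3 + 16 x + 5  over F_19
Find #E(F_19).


For each x in F_19, count y with y^2 = x^3 + 16 x + 5 mod 19:
  x = 0: RHS = 5, y in [9, 10]  -> 2 point(s)
  x = 2: RHS = 7, y in [8, 11]  -> 2 point(s)
  x = 3: RHS = 4, y in [2, 17]  -> 2 point(s)
  x = 4: RHS = 0, y in [0]  -> 1 point(s)
  x = 5: RHS = 1, y in [1, 18]  -> 2 point(s)
  x = 7: RHS = 4, y in [2, 17]  -> 2 point(s)
  x = 9: RHS = 4, y in [2, 17]  -> 2 point(s)
  x = 10: RHS = 6, y in [5, 14]  -> 2 point(s)
  x = 11: RHS = 11, y in [7, 12]  -> 2 point(s)
  x = 12: RHS = 6, y in [5, 14]  -> 2 point(s)
  x = 13: RHS = 16, y in [4, 15]  -> 2 point(s)
  x = 14: RHS = 9, y in [3, 16]  -> 2 point(s)
  x = 16: RHS = 6, y in [5, 14]  -> 2 point(s)
  x = 18: RHS = 7, y in [8, 11]  -> 2 point(s)
Affine points: 27. Add the point at infinity: total = 28.

#E(F_19) = 28


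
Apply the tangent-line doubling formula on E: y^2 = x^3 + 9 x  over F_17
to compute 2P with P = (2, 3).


Doubling: s = (3 x1^2 + a) / (2 y1)
s = (3*2^2 + 9) / (2*3) mod 17 = 12
x3 = s^2 - 2 x1 mod 17 = 12^2 - 2*2 = 4
y3 = s (x1 - x3) - y1 mod 17 = 12 * (2 - 4) - 3 = 7

2P = (4, 7)


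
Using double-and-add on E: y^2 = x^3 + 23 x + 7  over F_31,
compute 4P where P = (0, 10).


k = 4 = 100_2 (binary, LSB first: 001)
Double-and-add from P = (0, 10):
  bit 0 = 0: acc unchanged = O
  bit 1 = 0: acc unchanged = O
  bit 2 = 1: acc = O + (11, 17) = (11, 17)

4P = (11, 17)


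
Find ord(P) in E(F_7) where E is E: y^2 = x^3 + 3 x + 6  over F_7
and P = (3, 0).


Compute successive multiples of P until we hit O:
  1P = (3, 0)
  2P = O

ord(P) = 2


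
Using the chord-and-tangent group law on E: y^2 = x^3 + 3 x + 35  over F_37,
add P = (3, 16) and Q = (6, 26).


P != Q, so use the chord formula.
s = (y2 - y1) / (x2 - x1) = (10) / (3) mod 37 = 28
x3 = s^2 - x1 - x2 mod 37 = 28^2 - 3 - 6 = 35
y3 = s (x1 - x3) - y1 mod 37 = 28 * (3 - 35) - 16 = 13

P + Q = (35, 13)


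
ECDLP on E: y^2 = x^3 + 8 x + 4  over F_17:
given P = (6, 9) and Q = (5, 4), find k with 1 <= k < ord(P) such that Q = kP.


Enumerate multiples of P until we hit Q = (5, 4):
  1P = (6, 9)
  2P = (14, 15)
  3P = (5, 13)
  4P = (5, 4)
Match found at i = 4.

k = 4
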